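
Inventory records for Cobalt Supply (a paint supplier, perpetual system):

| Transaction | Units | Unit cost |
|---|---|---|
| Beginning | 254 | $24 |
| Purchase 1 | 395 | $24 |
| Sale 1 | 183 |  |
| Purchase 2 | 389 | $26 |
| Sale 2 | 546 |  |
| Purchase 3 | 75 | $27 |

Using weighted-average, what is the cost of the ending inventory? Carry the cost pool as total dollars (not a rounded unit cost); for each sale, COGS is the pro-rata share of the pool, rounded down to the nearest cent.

Ending inventory = $9,722.18

After Beginning: 254 on hand, pool $6,096.00 (≈ $24.0000 each)
After Purchase 1: 649 on hand, pool $15,576.00 (≈ $24.0000 each)
Sale 1, sell 183: 183/649 × $15,576.00 → $4,392.00
After Purchase 2: 855 on hand, pool $21,298.00 (≈ $24.9099 each)
Sale 2, sell 546: 546/855 × $21,298.00 → $13,600.82
After Purchase 3: 384 on hand, pool $9,722.18 (≈ $25.3182 each)
Total COGS = $4,392.00 + $13,600.82 = $17,992.82
Ending inventory (cost pool remaining) = $9,722.18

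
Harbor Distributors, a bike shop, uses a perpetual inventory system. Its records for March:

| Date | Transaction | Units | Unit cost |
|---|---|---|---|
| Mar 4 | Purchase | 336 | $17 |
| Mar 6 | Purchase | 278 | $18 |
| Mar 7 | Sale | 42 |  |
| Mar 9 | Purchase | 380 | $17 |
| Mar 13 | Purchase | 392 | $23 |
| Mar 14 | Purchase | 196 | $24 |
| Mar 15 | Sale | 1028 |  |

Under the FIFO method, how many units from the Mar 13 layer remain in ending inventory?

Mar 7, 42 sold [FIFO — oldest first]: 42 @ $17 = $714
Mar 15, 1028 sold [FIFO — oldest first]: 294 @ $17 + 278 @ $18 + 380 @ $17 + 76 @ $23 = $18,210
Total COGS = $714 + $18,210 = $18,924
Ending inventory: 316 @ $23 + 196 @ $24 = $11,972
Check: goods available $30,896 = COGS $18,924 + ending $11,972

316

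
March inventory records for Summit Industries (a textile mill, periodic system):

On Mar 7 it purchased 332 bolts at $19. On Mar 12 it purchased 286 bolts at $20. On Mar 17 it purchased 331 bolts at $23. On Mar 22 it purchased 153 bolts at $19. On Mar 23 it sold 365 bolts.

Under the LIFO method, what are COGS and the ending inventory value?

Mar 23, 365 sold [LIFO — newest first]: 153 @ $19 + 212 @ $23 = $7,783
Ending inventory: 332 @ $19 + 286 @ $20 + 119 @ $23 = $14,765
Check: goods available $22,548 = COGS $7,783 + ending $14,765

COGS = $7,783; ending inventory = $14,765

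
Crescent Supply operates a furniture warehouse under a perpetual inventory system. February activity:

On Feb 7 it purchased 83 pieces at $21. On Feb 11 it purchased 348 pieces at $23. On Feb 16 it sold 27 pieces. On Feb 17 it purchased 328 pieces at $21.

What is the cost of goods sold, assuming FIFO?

Feb 16, 27 sold [FIFO — oldest first]: 27 @ $21 = $567
Ending inventory: 56 @ $21 + 348 @ $23 + 328 @ $21 = $16,068

COGS = $567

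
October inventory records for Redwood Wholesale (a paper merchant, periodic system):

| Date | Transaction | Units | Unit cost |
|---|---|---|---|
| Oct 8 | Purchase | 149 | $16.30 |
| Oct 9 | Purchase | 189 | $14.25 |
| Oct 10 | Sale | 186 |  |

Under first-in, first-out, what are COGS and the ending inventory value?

COGS = $2,955.95; ending inventory = $2,166.00

Oct 10, 186 sold [FIFO — oldest first]: 149 @ $16.30 + 37 @ $14.25 = $2,955.95
Ending inventory: 152 @ $14.25 = $2,166.00
Check: goods available $5,121.95 = COGS $2,955.95 + ending $2,166.00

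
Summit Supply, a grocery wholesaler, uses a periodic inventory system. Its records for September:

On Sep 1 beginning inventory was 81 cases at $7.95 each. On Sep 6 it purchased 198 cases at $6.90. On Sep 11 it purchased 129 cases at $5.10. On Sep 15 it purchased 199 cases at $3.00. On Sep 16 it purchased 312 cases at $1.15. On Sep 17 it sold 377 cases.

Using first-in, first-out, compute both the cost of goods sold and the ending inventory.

COGS = $2,509.95; ending inventory = $1,113.90

Sep 17, 377 sold [FIFO — oldest first]: 81 @ $7.95 + 198 @ $6.90 + 98 @ $5.10 = $2,509.95
Ending inventory: 31 @ $5.10 + 199 @ $3.00 + 312 @ $1.15 = $1,113.90
Check: goods available $3,623.85 = COGS $2,509.95 + ending $1,113.90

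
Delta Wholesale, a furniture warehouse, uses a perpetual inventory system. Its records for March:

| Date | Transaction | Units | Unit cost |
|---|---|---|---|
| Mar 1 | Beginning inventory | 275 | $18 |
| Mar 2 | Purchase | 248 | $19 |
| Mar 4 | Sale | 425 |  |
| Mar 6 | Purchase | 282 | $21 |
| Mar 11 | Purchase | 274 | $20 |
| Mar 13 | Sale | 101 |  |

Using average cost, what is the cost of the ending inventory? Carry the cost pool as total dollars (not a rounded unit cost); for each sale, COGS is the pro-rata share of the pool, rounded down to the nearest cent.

After Mar 1: 275 on hand, pool $4,950.00 (≈ $18.0000 each)
After Mar 2: 523 on hand, pool $9,662.00 (≈ $18.4742 each)
Mar 4, sell 425: 425/523 × $9,662.00 → $7,851.52
After Mar 6: 380 on hand, pool $7,732.48 (≈ $20.3486 each)
After Mar 11: 654 on hand, pool $13,212.48 (≈ $20.2026 each)
Mar 13, sell 101: 101/654 × $13,212.48 → $2,040.45
Total COGS = $7,851.52 + $2,040.45 = $9,891.97
Ending inventory (cost pool remaining) = $11,172.03
Check: goods available $21,064.00 = COGS $9,891.97 + ending $11,172.03

Ending inventory = $11,172.03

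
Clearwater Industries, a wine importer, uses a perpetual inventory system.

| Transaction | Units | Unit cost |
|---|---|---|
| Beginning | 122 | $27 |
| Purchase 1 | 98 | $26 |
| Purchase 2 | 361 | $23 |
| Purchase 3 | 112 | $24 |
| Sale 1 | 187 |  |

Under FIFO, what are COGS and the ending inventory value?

Sale 1 (187) [FIFO — oldest first]: 122 @ $27 + 65 @ $26 = $4,984
Ending inventory: 33 @ $26 + 361 @ $23 + 112 @ $24 = $11,849

COGS = $4,984; ending inventory = $11,849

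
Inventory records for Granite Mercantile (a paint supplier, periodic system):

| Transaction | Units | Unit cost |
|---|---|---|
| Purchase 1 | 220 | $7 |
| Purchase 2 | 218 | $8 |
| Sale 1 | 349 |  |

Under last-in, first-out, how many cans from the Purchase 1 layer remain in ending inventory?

89

Sale 1 (349) [LIFO — newest first]: 218 @ $8 + 131 @ $7 = $2,661
Ending inventory: 89 @ $7 = $623
Check: goods available $3,284 = COGS $2,661 + ending $623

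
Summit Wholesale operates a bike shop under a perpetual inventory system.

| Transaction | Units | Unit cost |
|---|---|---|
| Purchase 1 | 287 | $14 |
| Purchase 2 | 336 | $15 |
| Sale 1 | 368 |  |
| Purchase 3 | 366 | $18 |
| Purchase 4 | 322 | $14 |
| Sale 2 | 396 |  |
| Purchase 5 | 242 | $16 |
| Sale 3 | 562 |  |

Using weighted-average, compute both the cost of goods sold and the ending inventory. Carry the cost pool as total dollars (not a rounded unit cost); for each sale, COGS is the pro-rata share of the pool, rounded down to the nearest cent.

After Purchase 1: 287 on hand, pool $4,018.00 (≈ $14.0000 each)
After Purchase 2: 623 on hand, pool $9,058.00 (≈ $14.5393 each)
Sale 1, sell 368: 368/623 × $9,058.00 → $5,350.47
After Purchase 3: 621 on hand, pool $10,295.53 (≈ $16.5790 each)
After Purchase 4: 943 on hand, pool $14,803.53 (≈ $15.6983 each)
Sale 2, sell 396: 396/943 × $14,803.53 → $6,216.54
After Purchase 5: 789 on hand, pool $12,458.99 (≈ $15.7909 each)
Sale 3, sell 562: 562/789 × $12,458.99 → $8,874.46
Total COGS = $5,350.47 + $6,216.54 + $8,874.46 = $20,441.47
Ending inventory (cost pool remaining) = $3,584.53
Check: goods available $24,026.00 = COGS $20,441.47 + ending $3,584.53

COGS = $20,441.47; ending inventory = $3,584.53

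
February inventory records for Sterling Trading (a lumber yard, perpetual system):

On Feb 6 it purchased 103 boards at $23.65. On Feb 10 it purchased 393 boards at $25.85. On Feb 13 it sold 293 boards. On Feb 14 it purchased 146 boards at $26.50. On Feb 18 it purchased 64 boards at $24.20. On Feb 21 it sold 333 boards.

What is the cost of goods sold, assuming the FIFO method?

COGS = $16,040.00

Feb 13, 293 sold [FIFO — oldest first]: 103 @ $23.65 + 190 @ $25.85 = $7,347.45
Feb 21, 333 sold [FIFO — oldest first]: 203 @ $25.85 + 130 @ $26.50 = $8,692.55
Total COGS = $7,347.45 + $8,692.55 = $16,040.00
Ending inventory: 16 @ $26.50 + 64 @ $24.20 = $1,972.80
Check: goods available $18,012.80 = COGS $16,040.00 + ending $1,972.80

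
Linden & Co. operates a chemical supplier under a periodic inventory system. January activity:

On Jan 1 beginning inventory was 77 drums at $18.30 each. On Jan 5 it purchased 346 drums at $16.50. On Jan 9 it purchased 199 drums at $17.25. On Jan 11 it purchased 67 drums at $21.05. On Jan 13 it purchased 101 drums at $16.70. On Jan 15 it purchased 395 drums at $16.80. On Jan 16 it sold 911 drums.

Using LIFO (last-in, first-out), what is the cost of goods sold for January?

Jan 16, 911 sold [LIFO — newest first]: 395 @ $16.80 + 101 @ $16.70 + 67 @ $21.05 + 199 @ $17.25 + 149 @ $16.50 = $15,624.30
Ending inventory: 77 @ $18.30 + 197 @ $16.50 = $4,659.60
Check: goods available $20,283.90 = COGS $15,624.30 + ending $4,659.60

COGS = $15,624.30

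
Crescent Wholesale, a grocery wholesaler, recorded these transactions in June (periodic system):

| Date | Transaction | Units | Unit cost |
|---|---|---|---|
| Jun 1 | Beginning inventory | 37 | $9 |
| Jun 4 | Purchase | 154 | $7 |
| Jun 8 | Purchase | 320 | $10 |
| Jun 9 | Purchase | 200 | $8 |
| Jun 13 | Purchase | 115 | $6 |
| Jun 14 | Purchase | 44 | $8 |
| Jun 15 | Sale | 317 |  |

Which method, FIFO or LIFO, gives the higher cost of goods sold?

FIFO COGS: 37 @ $9 + 154 @ $7 + 126 @ $10 = $2,671
LIFO COGS: 44 @ $8 + 115 @ $6 + 158 @ $8 = $2,306

FIFO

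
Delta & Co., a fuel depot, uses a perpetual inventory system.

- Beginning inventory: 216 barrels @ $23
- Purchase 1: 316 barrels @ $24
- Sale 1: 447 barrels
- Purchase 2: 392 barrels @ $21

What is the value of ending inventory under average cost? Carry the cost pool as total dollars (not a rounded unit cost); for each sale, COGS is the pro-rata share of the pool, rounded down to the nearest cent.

After Beginning: 216 on hand, pool $4,968.00 (≈ $23.0000 each)
After Purchase 1: 532 on hand, pool $12,552.00 (≈ $23.5940 each)
Sale 1, sell 447: 447/532 × $12,552.00 → $10,546.51
After Purchase 2: 477 on hand, pool $10,237.49 (≈ $21.4622 each)
Ending inventory (cost pool remaining) = $10,237.49
Check: goods available $20,784.00 = COGS $10,546.51 + ending $10,237.49

Ending inventory = $10,237.49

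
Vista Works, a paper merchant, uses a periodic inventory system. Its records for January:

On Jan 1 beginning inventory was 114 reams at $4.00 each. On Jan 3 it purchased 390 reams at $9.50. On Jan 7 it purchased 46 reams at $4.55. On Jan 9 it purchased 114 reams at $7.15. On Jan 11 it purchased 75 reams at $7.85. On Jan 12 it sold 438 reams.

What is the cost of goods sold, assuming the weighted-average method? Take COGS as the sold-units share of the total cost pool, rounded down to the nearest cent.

Jan 12, sell 438: 438/739 × $5,774.15 → $3,422.29
Ending inventory (cost pool remaining) = $2,351.86

COGS = $3,422.29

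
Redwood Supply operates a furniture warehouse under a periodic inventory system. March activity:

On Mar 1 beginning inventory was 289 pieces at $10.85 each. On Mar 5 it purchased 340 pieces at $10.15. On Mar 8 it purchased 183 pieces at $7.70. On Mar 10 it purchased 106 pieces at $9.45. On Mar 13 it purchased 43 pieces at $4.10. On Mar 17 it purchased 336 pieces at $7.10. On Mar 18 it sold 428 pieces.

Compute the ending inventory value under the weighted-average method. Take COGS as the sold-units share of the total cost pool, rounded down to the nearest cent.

Ending inventory = $7,744.86

Mar 18, sell 428: 428/1297 × $11,559.35 → $3,814.49
Ending inventory (cost pool remaining) = $7,744.86
Check: goods available $11,559.35 = COGS $3,814.49 + ending $7,744.86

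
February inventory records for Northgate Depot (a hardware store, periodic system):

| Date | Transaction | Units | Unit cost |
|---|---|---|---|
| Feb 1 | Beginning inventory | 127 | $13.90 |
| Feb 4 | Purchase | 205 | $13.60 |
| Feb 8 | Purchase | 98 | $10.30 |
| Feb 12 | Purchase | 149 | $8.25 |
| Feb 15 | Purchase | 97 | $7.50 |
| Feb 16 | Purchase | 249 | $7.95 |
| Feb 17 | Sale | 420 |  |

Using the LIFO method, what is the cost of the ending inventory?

Ending inventory = $6,181.45

Feb 17, 420 sold [LIFO — newest first]: 249 @ $7.95 + 97 @ $7.50 + 74 @ $8.25 = $3,317.55
Ending inventory: 127 @ $13.90 + 205 @ $13.60 + 98 @ $10.30 + 75 @ $8.25 = $6,181.45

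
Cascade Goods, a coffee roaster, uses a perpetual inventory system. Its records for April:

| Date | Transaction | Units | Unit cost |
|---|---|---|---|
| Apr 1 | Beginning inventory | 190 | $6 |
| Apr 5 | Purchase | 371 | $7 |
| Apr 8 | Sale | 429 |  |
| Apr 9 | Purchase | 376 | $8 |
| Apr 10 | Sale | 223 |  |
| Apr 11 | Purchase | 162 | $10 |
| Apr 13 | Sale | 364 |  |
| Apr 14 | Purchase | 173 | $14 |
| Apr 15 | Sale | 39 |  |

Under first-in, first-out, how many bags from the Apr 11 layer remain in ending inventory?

Apr 8, 429 sold [FIFO — oldest first]: 190 @ $6 + 239 @ $7 = $2,813
Apr 10, 223 sold [FIFO — oldest first]: 132 @ $7 + 91 @ $8 = $1,652
Apr 13, 364 sold [FIFO — oldest first]: 285 @ $8 + 79 @ $10 = $3,070
Apr 15, 39 sold [FIFO — oldest first]: 39 @ $10 = $390
Total COGS = $2,813 + $1,652 + $3,070 + $390 = $7,925
Ending inventory: 44 @ $10 + 173 @ $14 = $2,862

44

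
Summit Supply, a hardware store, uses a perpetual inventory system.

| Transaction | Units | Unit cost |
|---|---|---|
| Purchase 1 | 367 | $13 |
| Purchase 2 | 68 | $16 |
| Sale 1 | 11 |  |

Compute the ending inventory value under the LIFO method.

Ending inventory = $5,683

Sale 1 (11) [LIFO — newest first]: 11 @ $16 = $176
Ending inventory: 367 @ $13 + 57 @ $16 = $5,683
Check: goods available $5,859 = COGS $176 + ending $5,683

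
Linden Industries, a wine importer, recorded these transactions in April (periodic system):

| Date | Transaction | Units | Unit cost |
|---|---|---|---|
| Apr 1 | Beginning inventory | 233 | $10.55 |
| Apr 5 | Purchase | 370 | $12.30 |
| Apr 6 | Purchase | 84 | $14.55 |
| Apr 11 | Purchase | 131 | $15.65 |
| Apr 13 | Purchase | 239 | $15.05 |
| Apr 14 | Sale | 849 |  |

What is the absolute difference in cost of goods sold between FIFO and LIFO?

$936.00

FIFO COGS: 233 @ $10.55 + 370 @ $12.30 + 84 @ $14.55 + 131 @ $15.65 + 31 @ $15.05 = $10,748.05
LIFO COGS: 239 @ $15.05 + 131 @ $15.65 + 84 @ $14.55 + 370 @ $12.30 + 25 @ $10.55 = $11,684.05
Difference = |$10,748.05 − $11,684.05| = $936.00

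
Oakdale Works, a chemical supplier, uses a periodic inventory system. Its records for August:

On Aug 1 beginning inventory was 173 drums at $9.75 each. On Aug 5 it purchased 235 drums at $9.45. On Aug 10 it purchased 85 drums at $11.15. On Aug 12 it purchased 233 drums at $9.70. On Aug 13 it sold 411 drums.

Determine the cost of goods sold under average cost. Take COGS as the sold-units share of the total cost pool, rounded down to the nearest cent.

Aug 13, sell 411: 411/726 × $7,115.35 → $4,028.11
Ending inventory (cost pool remaining) = $3,087.24
Check: goods available $7,115.35 = COGS $4,028.11 + ending $3,087.24

COGS = $4,028.11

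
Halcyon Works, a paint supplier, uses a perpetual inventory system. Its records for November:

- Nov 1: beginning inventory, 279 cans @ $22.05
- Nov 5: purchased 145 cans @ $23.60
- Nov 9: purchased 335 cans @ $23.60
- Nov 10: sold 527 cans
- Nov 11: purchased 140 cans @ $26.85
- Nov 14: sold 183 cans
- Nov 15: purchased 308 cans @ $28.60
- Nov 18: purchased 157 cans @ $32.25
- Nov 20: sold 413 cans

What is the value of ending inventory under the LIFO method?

Nov 10, 527 sold [LIFO — newest first]: 335 @ $23.60 + 145 @ $23.60 + 47 @ $22.05 = $12,364.35
Nov 14, 183 sold [LIFO — newest first]: 140 @ $26.85 + 43 @ $22.05 = $4,707.15
Nov 20, 413 sold [LIFO — newest first]: 157 @ $32.25 + 256 @ $28.60 = $12,384.85
Total COGS = $12,364.35 + $4,707.15 + $12,384.85 = $29,456.35
Ending inventory: 189 @ $22.05 + 52 @ $28.60 = $5,654.65

Ending inventory = $5,654.65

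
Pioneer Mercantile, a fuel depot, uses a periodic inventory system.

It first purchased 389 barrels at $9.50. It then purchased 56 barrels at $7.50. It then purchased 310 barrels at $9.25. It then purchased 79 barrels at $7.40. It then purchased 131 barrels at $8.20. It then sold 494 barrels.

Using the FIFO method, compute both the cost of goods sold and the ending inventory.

Sale 1 (494) [FIFO — oldest first]: 389 @ $9.50 + 56 @ $7.50 + 49 @ $9.25 = $4,568.75
Ending inventory: 261 @ $9.25 + 79 @ $7.40 + 131 @ $8.20 = $4,073.05
Check: goods available $8,641.80 = COGS $4,568.75 + ending $4,073.05

COGS = $4,568.75; ending inventory = $4,073.05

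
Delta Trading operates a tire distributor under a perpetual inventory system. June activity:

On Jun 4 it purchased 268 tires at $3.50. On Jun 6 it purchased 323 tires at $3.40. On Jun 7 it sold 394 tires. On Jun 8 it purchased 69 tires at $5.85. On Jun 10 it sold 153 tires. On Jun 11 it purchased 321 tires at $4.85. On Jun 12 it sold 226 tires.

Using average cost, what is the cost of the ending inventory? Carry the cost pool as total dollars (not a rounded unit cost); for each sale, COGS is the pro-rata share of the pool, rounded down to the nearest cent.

After Jun 4: 268 on hand, pool $938.00 (≈ $3.5000 each)
After Jun 6: 591 on hand, pool $2,036.20 (≈ $3.4453 each)
Jun 7, sell 394: 394/591 × $2,036.20 → $1,357.46
After Jun 8: 266 on hand, pool $1,082.39 (≈ $4.0691 each)
Jun 10, sell 153: 153/266 × $1,082.39 → $622.57
After Jun 11: 434 on hand, pool $2,016.67 (≈ $4.6467 each)
Jun 12, sell 226: 226/434 × $2,016.67 → $1,050.15
Total COGS = $1,357.46 + $622.57 + $1,050.15 = $3,030.18
Ending inventory (cost pool remaining) = $966.52
Check: goods available $3,996.70 = COGS $3,030.18 + ending $966.52

Ending inventory = $966.52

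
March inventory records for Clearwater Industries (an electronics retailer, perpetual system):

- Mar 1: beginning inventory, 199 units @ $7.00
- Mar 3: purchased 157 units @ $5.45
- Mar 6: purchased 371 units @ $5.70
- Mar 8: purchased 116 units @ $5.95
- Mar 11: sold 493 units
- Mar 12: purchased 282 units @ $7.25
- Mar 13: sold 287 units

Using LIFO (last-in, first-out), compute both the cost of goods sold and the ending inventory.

COGS = $4,909.35; ending inventory = $2,188.70

Mar 11, 493 sold [LIFO — newest first]: 116 @ $5.95 + 371 @ $5.70 + 6 @ $5.45 = $2,837.60
Mar 13, 287 sold [LIFO — newest first]: 282 @ $7.25 + 5 @ $5.45 = $2,071.75
Total COGS = $2,837.60 + $2,071.75 = $4,909.35
Ending inventory: 199 @ $7.00 + 146 @ $5.45 = $2,188.70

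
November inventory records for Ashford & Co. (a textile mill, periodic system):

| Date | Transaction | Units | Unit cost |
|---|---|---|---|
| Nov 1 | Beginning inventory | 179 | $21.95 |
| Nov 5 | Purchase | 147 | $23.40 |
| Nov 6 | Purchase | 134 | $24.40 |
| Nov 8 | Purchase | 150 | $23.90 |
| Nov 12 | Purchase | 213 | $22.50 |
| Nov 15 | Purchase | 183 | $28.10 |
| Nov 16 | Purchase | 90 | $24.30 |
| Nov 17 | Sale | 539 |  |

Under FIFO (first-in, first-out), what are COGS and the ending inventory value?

Nov 17, 539 sold [FIFO — oldest first]: 179 @ $21.95 + 147 @ $23.40 + 134 @ $24.40 + 79 @ $23.90 = $12,526.55
Ending inventory: 71 @ $23.90 + 213 @ $22.50 + 183 @ $28.10 + 90 @ $24.30 = $13,818.70

COGS = $12,526.55; ending inventory = $13,818.70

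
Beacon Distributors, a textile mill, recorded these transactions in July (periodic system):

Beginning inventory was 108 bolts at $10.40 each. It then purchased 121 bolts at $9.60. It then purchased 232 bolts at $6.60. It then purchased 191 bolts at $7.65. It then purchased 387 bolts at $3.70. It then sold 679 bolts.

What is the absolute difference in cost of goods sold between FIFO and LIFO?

FIFO COGS: 108 @ $10.40 + 121 @ $9.60 + 232 @ $6.60 + 191 @ $7.65 + 27 @ $3.70 = $5,377.05
LIFO COGS: 387 @ $3.70 + 191 @ $7.65 + 101 @ $6.60 = $3,559.65
Difference = |$5,377.05 − $3,559.65| = $1,817.40

$1,817.40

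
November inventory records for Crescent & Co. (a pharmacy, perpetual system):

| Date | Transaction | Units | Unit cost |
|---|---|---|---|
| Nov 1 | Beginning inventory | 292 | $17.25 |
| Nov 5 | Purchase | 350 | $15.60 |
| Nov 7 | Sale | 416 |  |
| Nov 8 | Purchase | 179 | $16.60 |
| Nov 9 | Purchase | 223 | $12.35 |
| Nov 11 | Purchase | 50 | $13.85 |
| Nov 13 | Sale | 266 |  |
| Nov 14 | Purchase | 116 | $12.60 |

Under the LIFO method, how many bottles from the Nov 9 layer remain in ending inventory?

Nov 7, 416 sold [LIFO — newest first]: 350 @ $15.60 + 66 @ $17.25 = $6,598.50
Nov 13, 266 sold [LIFO — newest first]: 50 @ $13.85 + 216 @ $12.35 = $3,360.10
Total COGS = $6,598.50 + $3,360.10 = $9,958.60
Ending inventory: 226 @ $17.25 + 179 @ $16.60 + 7 @ $12.35 + 116 @ $12.60 = $8,417.95

7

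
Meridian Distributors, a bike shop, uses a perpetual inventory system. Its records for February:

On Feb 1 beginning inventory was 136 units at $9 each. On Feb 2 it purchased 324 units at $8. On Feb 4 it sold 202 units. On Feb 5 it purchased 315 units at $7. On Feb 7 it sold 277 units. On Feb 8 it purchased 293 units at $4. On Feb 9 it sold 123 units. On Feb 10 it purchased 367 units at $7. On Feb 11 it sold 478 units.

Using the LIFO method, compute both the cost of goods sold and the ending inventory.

Feb 4, 202 sold [LIFO — newest first]: 202 @ $8 = $1,616
Feb 7, 277 sold [LIFO — newest first]: 277 @ $7 = $1,939
Feb 9, 123 sold [LIFO — newest first]: 123 @ $4 = $492
Feb 11, 478 sold [LIFO — newest first]: 367 @ $7 + 111 @ $4 = $3,013
Total COGS = $1,616 + $1,939 + $492 + $3,013 = $7,060
Ending inventory: 136 @ $9 + 122 @ $8 + 38 @ $7 + 59 @ $4 = $2,702

COGS = $7,060; ending inventory = $2,702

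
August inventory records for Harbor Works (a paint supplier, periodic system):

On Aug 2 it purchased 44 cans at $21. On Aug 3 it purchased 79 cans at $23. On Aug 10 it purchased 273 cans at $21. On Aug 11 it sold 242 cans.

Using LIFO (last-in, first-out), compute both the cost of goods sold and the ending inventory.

Aug 11, 242 sold [LIFO — newest first]: 242 @ $21 = $5,082
Ending inventory: 44 @ $21 + 79 @ $23 + 31 @ $21 = $3,392

COGS = $5,082; ending inventory = $3,392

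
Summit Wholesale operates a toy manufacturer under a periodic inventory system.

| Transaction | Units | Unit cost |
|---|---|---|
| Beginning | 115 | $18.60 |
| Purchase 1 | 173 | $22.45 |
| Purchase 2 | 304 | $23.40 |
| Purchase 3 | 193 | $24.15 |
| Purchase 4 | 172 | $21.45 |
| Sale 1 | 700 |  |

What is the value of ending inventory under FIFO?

Sale 1 (700) [FIFO — oldest first]: 115 @ $18.60 + 173 @ $22.45 + 304 @ $23.40 + 108 @ $24.15 = $15,744.65
Ending inventory: 85 @ $24.15 + 172 @ $21.45 = $5,742.15

Ending inventory = $5,742.15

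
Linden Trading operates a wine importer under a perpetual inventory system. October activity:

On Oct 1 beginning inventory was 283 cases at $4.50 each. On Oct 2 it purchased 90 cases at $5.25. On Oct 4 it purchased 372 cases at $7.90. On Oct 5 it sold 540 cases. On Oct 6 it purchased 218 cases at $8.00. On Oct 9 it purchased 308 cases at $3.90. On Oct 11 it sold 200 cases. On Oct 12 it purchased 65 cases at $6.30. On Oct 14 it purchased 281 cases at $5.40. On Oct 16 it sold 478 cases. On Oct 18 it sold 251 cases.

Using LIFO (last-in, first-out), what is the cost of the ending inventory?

Oct 5, 540 sold [LIFO — newest first]: 372 @ $7.90 + 90 @ $5.25 + 78 @ $4.50 = $3,762.30
Oct 11, 200 sold [LIFO — newest first]: 200 @ $3.90 = $780.00
Oct 16, 478 sold [LIFO — newest first]: 281 @ $5.40 + 65 @ $6.30 + 108 @ $3.90 + 24 @ $8.00 = $2,540.10
Oct 18, 251 sold [LIFO — newest first]: 194 @ $8.00 + 57 @ $4.50 = $1,808.50
Total COGS = $3,762.30 + $780.00 + $2,540.10 + $1,808.50 = $8,890.90
Ending inventory: 148 @ $4.50 = $666.00
Check: goods available $9,556.90 = COGS $8,890.90 + ending $666.00

Ending inventory = $666.00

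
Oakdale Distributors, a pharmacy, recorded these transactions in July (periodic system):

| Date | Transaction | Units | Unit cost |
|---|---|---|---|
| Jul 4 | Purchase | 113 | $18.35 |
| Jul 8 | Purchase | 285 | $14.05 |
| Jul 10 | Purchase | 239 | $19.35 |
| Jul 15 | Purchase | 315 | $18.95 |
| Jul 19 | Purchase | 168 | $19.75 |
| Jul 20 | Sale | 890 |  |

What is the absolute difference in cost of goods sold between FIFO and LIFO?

FIFO COGS: 113 @ $18.35 + 285 @ $14.05 + 239 @ $19.35 + 253 @ $18.95 = $15,496.80
LIFO COGS: 168 @ $19.75 + 315 @ $18.95 + 239 @ $19.35 + 168 @ $14.05 = $16,272.30
Difference = |$15,496.80 − $16,272.30| = $775.50

$775.50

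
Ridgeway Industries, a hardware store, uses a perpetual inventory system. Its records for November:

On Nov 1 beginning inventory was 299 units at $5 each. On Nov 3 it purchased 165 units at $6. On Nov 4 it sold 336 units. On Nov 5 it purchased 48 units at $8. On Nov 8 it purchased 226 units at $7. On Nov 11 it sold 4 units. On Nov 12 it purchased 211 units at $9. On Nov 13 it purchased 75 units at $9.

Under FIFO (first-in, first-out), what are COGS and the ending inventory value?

COGS = $1,741; ending inventory = $5,284

Nov 4, 336 sold [FIFO — oldest first]: 299 @ $5 + 37 @ $6 = $1,717
Nov 11, 4 sold [FIFO — oldest first]: 4 @ $6 = $24
Total COGS = $1,717 + $24 = $1,741
Ending inventory: 124 @ $6 + 48 @ $8 + 226 @ $7 + 211 @ $9 + 75 @ $9 = $5,284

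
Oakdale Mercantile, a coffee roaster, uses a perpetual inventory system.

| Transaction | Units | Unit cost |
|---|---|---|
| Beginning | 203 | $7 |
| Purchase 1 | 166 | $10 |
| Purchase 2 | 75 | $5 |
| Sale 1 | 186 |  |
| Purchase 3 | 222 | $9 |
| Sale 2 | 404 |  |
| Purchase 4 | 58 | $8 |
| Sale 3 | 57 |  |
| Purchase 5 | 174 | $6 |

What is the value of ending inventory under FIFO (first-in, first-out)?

Sale 1 (186) [FIFO — oldest first]: 186 @ $7 = $1,302
Sale 2 (404) [FIFO — oldest first]: 17 @ $7 + 166 @ $10 + 75 @ $5 + 146 @ $9 = $3,468
Sale 3 (57) [FIFO — oldest first]: 57 @ $9 = $513
Total COGS = $1,302 + $3,468 + $513 = $5,283
Ending inventory: 19 @ $9 + 58 @ $8 + 174 @ $6 = $1,679

Ending inventory = $1,679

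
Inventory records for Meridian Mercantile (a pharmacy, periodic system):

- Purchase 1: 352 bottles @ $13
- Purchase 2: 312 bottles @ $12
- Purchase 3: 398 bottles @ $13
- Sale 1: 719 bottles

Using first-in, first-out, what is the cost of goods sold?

COGS = $9,035

Sale 1 (719) [FIFO — oldest first]: 352 @ $13 + 312 @ $12 + 55 @ $13 = $9,035
Ending inventory: 343 @ $13 = $4,459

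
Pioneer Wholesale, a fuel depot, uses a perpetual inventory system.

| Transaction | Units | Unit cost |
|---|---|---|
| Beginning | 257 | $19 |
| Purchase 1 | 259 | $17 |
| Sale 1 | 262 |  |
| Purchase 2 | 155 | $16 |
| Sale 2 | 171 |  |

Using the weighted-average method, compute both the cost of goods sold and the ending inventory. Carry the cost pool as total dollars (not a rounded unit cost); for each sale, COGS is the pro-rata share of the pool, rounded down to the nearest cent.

After Beginning: 257 on hand, pool $4,883.00 (≈ $19.0000 each)
After Purchase 1: 516 on hand, pool $9,286.00 (≈ $17.9961 each)
Sale 1, sell 262: 262/516 × $9,286.00 → $4,714.98
After Purchase 2: 409 on hand, pool $7,051.02 (≈ $17.2397 each)
Sale 2, sell 171: 171/409 × $7,051.02 → $2,947.98
Total COGS = $4,714.98 + $2,947.98 = $7,662.96
Ending inventory (cost pool remaining) = $4,103.04

COGS = $7,662.96; ending inventory = $4,103.04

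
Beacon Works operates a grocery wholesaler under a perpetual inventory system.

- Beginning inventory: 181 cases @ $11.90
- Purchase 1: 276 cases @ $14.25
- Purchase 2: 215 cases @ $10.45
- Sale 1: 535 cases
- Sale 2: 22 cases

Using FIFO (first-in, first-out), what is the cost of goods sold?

COGS = $7,131.90

Sale 1 (535) [FIFO — oldest first]: 181 @ $11.90 + 276 @ $14.25 + 78 @ $10.45 = $6,902.00
Sale 2 (22) [FIFO — oldest first]: 22 @ $10.45 = $229.90
Total COGS = $6,902.00 + $229.90 = $7,131.90
Ending inventory: 115 @ $10.45 = $1,201.75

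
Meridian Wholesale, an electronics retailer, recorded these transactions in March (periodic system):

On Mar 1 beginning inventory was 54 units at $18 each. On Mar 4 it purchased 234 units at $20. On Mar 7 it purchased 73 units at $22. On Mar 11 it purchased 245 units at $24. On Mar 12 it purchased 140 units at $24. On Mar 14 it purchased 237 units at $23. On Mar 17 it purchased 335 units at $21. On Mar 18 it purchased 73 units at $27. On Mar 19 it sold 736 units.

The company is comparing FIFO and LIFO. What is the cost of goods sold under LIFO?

COGS = $16,641

FIFO COGS: 54 @ $18 + 234 @ $20 + 73 @ $22 + 245 @ $24 + 130 @ $24 = $16,258
LIFO COGS: 73 @ $27 + 335 @ $21 + 237 @ $23 + 91 @ $24 = $16,641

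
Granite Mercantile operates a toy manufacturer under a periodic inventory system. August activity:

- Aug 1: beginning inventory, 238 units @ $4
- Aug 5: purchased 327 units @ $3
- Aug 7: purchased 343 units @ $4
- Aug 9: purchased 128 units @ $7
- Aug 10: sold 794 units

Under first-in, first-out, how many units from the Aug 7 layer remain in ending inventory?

114

Aug 10, 794 sold [FIFO — oldest first]: 238 @ $4 + 327 @ $3 + 229 @ $4 = $2,849
Ending inventory: 114 @ $4 + 128 @ $7 = $1,352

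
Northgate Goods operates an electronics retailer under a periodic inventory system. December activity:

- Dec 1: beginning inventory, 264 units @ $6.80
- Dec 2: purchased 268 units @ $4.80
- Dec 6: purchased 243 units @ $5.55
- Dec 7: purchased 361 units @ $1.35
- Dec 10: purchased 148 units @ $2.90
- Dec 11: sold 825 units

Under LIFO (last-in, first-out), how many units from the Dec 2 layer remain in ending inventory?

195

Dec 11, 825 sold [LIFO — newest first]: 148 @ $2.90 + 361 @ $1.35 + 243 @ $5.55 + 73 @ $4.80 = $2,615.60
Ending inventory: 264 @ $6.80 + 195 @ $4.80 = $2,731.20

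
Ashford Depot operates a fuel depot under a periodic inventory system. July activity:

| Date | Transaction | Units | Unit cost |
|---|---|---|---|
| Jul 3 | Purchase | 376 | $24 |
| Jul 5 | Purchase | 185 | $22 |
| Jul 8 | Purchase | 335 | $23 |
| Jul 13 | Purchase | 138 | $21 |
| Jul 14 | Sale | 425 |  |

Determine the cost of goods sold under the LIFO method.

COGS = $9,499

Jul 14, 425 sold [LIFO — newest first]: 138 @ $21 + 287 @ $23 = $9,499
Ending inventory: 376 @ $24 + 185 @ $22 + 48 @ $23 = $14,198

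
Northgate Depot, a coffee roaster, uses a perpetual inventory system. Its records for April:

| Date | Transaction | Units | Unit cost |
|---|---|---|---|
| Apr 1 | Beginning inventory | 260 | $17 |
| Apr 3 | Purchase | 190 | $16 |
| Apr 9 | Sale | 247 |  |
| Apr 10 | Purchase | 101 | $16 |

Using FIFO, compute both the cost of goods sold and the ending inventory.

COGS = $4,199; ending inventory = $4,877

Apr 9, 247 sold [FIFO — oldest first]: 247 @ $17 = $4,199
Ending inventory: 13 @ $17 + 190 @ $16 + 101 @ $16 = $4,877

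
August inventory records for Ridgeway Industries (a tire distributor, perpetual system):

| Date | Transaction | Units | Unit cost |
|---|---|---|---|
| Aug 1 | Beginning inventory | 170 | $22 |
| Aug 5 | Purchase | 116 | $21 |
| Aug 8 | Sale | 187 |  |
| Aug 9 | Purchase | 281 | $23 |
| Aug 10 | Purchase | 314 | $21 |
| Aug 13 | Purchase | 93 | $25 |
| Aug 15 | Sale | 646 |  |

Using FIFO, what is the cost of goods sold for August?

Aug 8, 187 sold [FIFO — oldest first]: 170 @ $22 + 17 @ $21 = $4,097
Aug 15, 646 sold [FIFO — oldest first]: 99 @ $21 + 281 @ $23 + 266 @ $21 = $14,128
Total COGS = $4,097 + $14,128 = $18,225
Ending inventory: 48 @ $21 + 93 @ $25 = $3,333

COGS = $18,225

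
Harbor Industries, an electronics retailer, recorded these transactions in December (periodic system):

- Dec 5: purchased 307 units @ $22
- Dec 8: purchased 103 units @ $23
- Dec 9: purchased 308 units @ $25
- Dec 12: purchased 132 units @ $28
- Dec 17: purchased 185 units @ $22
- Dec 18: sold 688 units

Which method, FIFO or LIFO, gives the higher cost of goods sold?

LIFO

FIFO COGS: 307 @ $22 + 103 @ $23 + 278 @ $25 = $16,073
LIFO COGS: 185 @ $22 + 132 @ $28 + 308 @ $25 + 63 @ $23 = $16,915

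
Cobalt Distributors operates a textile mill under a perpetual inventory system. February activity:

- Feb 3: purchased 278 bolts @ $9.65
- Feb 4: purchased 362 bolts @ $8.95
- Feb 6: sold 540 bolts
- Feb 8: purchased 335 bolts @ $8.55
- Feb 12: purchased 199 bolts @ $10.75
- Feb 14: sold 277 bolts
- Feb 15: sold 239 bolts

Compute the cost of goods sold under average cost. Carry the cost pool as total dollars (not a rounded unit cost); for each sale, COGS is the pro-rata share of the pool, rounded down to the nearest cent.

COGS = $9,822.61

After Feb 3: 278 on hand, pool $2,682.70 (≈ $9.6500 each)
After Feb 4: 640 on hand, pool $5,922.60 (≈ $9.2541 each)
Feb 6, sell 540: 540/640 × $5,922.60 → $4,997.19
After Feb 8: 435 on hand, pool $3,789.66 (≈ $8.7119 each)
After Feb 12: 634 on hand, pool $5,928.91 (≈ $9.3516 each)
Feb 14, sell 277: 277/634 × $5,928.91 → $2,590.39
Feb 15, sell 239: 239/357 × $3,338.52 → $2,235.03
Total COGS = $4,997.19 + $2,590.39 + $2,235.03 = $9,822.61
Ending inventory (cost pool remaining) = $1,103.49
Check: goods available $10,926.10 = COGS $9,822.61 + ending $1,103.49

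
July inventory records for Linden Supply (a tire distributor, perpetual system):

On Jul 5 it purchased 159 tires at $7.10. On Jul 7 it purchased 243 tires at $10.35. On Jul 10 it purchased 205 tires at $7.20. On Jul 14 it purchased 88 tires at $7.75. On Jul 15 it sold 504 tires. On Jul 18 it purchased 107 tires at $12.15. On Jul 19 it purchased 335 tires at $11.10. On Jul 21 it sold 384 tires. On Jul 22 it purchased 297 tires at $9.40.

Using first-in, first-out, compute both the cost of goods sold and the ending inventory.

COGS = $8,056.60; ending inventory = $5,555.70

Jul 15, 504 sold [FIFO — oldest first]: 159 @ $7.10 + 243 @ $10.35 + 102 @ $7.20 = $4,378.35
Jul 21, 384 sold [FIFO — oldest first]: 103 @ $7.20 + 88 @ $7.75 + 107 @ $12.15 + 86 @ $11.10 = $3,678.25
Total COGS = $4,378.35 + $3,678.25 = $8,056.60
Ending inventory: 249 @ $11.10 + 297 @ $9.40 = $5,555.70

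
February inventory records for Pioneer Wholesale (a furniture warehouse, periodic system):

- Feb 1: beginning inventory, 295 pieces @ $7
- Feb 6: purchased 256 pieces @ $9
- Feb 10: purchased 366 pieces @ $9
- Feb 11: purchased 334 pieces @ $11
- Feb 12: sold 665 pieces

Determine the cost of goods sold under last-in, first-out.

Feb 12, 665 sold [LIFO — newest first]: 334 @ $11 + 331 @ $9 = $6,653
Ending inventory: 295 @ $7 + 256 @ $9 + 35 @ $9 = $4,684

COGS = $6,653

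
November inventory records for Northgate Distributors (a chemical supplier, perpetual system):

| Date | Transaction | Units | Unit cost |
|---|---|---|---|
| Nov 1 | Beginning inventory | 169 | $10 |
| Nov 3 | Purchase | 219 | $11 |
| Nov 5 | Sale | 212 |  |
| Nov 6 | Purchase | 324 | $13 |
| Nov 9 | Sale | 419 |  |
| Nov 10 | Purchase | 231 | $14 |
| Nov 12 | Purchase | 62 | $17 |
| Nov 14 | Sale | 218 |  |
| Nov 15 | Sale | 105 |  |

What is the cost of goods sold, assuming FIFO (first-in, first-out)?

Nov 5, 212 sold [FIFO — oldest first]: 169 @ $10 + 43 @ $11 = $2,163
Nov 9, 419 sold [FIFO — oldest first]: 176 @ $11 + 243 @ $13 = $5,095
Nov 14, 218 sold [FIFO — oldest first]: 81 @ $13 + 137 @ $14 = $2,971
Nov 15, 105 sold [FIFO — oldest first]: 94 @ $14 + 11 @ $17 = $1,503
Total COGS = $2,163 + $5,095 + $2,971 + $1,503 = $11,732
Ending inventory: 51 @ $17 = $867

COGS = $11,732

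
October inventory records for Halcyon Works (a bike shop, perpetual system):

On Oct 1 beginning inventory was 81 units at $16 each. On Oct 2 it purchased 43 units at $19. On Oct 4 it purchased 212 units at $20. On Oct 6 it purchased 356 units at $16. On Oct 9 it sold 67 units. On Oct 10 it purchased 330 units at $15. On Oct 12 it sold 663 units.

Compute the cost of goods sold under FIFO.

COGS = $12,619

Oct 9, 67 sold [FIFO — oldest first]: 67 @ $16 = $1,072
Oct 12, 663 sold [FIFO — oldest first]: 14 @ $16 + 43 @ $19 + 212 @ $20 + 356 @ $16 + 38 @ $15 = $11,547
Total COGS = $1,072 + $11,547 = $12,619
Ending inventory: 292 @ $15 = $4,380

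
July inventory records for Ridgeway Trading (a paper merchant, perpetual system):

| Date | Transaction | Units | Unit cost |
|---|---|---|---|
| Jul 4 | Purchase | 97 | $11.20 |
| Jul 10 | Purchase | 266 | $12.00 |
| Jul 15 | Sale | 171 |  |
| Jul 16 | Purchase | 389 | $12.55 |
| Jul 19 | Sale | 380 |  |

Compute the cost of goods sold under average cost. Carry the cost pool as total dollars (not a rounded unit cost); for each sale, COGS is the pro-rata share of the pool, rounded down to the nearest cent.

COGS = $6,688.53

After Jul 4: 97 on hand, pool $1,086.40 (≈ $11.2000 each)
After Jul 10: 363 on hand, pool $4,278.40 (≈ $11.7862 each)
Jul 15, sell 171: 171/363 × $4,278.40 → $2,015.44
After Jul 16: 581 on hand, pool $7,144.91 (≈ $12.2976 each)
Jul 19, sell 380: 380/581 × $7,144.91 → $4,673.09
Total COGS = $2,015.44 + $4,673.09 = $6,688.53
Ending inventory (cost pool remaining) = $2,471.82
Check: goods available $9,160.35 = COGS $6,688.53 + ending $2,471.82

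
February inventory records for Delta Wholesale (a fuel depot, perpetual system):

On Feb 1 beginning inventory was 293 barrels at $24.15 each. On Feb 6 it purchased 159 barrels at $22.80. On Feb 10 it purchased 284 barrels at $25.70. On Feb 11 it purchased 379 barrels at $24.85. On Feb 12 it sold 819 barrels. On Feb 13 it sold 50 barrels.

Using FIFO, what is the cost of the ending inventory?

Feb 12, 819 sold [FIFO — oldest first]: 293 @ $24.15 + 159 @ $22.80 + 284 @ $25.70 + 83 @ $24.85 = $20,062.50
Feb 13, 50 sold [FIFO — oldest first]: 50 @ $24.85 = $1,242.50
Total COGS = $20,062.50 + $1,242.50 = $21,305.00
Ending inventory: 246 @ $24.85 = $6,113.10

Ending inventory = $6,113.10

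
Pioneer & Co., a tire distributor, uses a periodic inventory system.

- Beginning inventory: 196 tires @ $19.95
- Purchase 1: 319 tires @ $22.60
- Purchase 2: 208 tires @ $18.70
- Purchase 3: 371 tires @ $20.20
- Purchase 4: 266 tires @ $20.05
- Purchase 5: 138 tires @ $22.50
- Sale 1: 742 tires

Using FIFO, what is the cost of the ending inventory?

Ending inventory = $15,548.70

Sale 1 (742) [FIFO — oldest first]: 196 @ $19.95 + 319 @ $22.60 + 208 @ $18.70 + 19 @ $20.20 = $15,393.00
Ending inventory: 352 @ $20.20 + 266 @ $20.05 + 138 @ $22.50 = $15,548.70
Check: goods available $30,941.70 = COGS $15,393.00 + ending $15,548.70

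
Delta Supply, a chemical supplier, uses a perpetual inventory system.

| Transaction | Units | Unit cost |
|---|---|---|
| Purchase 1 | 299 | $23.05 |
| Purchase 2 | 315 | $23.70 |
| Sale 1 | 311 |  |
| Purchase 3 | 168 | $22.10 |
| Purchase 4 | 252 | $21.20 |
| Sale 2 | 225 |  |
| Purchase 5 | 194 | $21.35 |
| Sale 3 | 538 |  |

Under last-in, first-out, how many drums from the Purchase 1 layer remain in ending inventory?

Sale 1 (311) [LIFO — newest first]: 311 @ $23.70 = $7,370.70
Sale 2 (225) [LIFO — newest first]: 225 @ $21.20 = $4,770.00
Sale 3 (538) [LIFO — newest first]: 194 @ $21.35 + 27 @ $21.20 + 168 @ $22.10 + 4 @ $23.70 + 145 @ $23.05 = $11,864.15
Total COGS = $7,370.70 + $4,770.00 + $11,864.15 = $24,004.85
Ending inventory: 154 @ $23.05 = $3,549.70
Check: goods available $27,554.55 = COGS $24,004.85 + ending $3,549.70

154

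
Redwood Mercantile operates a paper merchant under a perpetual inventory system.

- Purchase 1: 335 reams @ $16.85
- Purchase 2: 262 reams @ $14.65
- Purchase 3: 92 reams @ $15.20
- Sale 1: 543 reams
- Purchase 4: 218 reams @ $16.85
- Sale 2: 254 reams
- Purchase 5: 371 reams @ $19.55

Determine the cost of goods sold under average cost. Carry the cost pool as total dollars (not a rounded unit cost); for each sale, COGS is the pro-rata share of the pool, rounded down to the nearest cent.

After Purchase 1: 335 on hand, pool $5,644.75 (≈ $16.8500 each)
After Purchase 2: 597 on hand, pool $9,483.05 (≈ $15.8845 each)
After Purchase 3: 689 on hand, pool $10,881.45 (≈ $15.7931 each)
Sale 1, sell 543: 543/689 × $10,881.45 → $8,575.65
After Purchase 4: 364 on hand, pool $5,979.10 (≈ $16.4261 each)
Sale 2, sell 254: 254/364 × $5,979.10 → $4,172.22
After Purchase 5: 481 on hand, pool $9,059.93 (≈ $18.8356 each)
Total COGS = $8,575.65 + $4,172.22 = $12,747.87
Ending inventory (cost pool remaining) = $9,059.93

COGS = $12,747.87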